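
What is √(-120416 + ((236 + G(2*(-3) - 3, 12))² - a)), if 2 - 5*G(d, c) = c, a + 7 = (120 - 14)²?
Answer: I*√76889 ≈ 277.29*I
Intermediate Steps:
a = 11229 (a = -7 + (120 - 14)² = -7 + 106² = -7 + 11236 = 11229)
G(d, c) = ⅖ - c/5
√(-120416 + ((236 + G(2*(-3) - 3, 12))² - a)) = √(-120416 + ((236 + (⅖ - ⅕*12))² - 1*11229)) = √(-120416 + ((236 + (⅖ - 12/5))² - 11229)) = √(-120416 + ((236 - 2)² - 11229)) = √(-120416 + (234² - 11229)) = √(-120416 + (54756 - 11229)) = √(-120416 + 43527) = √(-76889) = I*√76889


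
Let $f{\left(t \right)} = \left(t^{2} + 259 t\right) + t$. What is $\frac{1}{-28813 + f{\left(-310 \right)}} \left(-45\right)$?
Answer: $\frac{45}{13313} \approx 0.0033802$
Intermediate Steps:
$f{\left(t \right)} = t^{2} + 260 t$
$\frac{1}{-28813 + f{\left(-310 \right)}} \left(-45\right) = \frac{1}{-28813 - 310 \left(260 - 310\right)} \left(-45\right) = \frac{1}{-28813 - -15500} \left(-45\right) = \frac{1}{-28813 + 15500} \left(-45\right) = \frac{1}{-13313} \left(-45\right) = \left(- \frac{1}{13313}\right) \left(-45\right) = \frac{45}{13313}$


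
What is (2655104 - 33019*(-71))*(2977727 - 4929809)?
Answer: -9759342211146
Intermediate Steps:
(2655104 - 33019*(-71))*(2977727 - 4929809) = (2655104 + 2344349)*(-1952082) = 4999453*(-1952082) = -9759342211146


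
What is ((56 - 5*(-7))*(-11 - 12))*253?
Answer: -529529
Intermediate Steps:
((56 - 5*(-7))*(-11 - 12))*253 = ((56 + 35)*(-23))*253 = (91*(-23))*253 = -2093*253 = -529529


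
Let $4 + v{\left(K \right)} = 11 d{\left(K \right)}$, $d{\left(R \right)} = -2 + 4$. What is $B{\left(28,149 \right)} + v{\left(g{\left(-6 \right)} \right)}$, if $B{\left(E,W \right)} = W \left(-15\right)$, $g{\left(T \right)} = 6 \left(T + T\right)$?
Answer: $-2217$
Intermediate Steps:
$g{\left(T \right)} = 12 T$ ($g{\left(T \right)} = 6 \cdot 2 T = 12 T$)
$d{\left(R \right)} = 2$
$B{\left(E,W \right)} = - 15 W$
$v{\left(K \right)} = 18$ ($v{\left(K \right)} = -4 + 11 \cdot 2 = -4 + 22 = 18$)
$B{\left(28,149 \right)} + v{\left(g{\left(-6 \right)} \right)} = \left(-15\right) 149 + 18 = -2235 + 18 = -2217$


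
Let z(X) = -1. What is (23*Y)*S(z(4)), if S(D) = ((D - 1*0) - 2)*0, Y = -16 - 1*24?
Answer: 0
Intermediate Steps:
Y = -40 (Y = -16 - 24 = -40)
S(D) = 0 (S(D) = ((D + 0) - 2)*0 = (D - 2)*0 = (-2 + D)*0 = 0)
(23*Y)*S(z(4)) = (23*(-40))*0 = -920*0 = 0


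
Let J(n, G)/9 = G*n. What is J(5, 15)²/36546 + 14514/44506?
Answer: 3468079149/271086046 ≈ 12.793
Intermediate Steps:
J(n, G) = 9*G*n (J(n, G) = 9*(G*n) = 9*G*n)
J(5, 15)²/36546 + 14514/44506 = (9*15*5)²/36546 + 14514/44506 = 675²*(1/36546) + 14514*(1/44506) = 455625*(1/36546) + 7257/22253 = 151875/12182 + 7257/22253 = 3468079149/271086046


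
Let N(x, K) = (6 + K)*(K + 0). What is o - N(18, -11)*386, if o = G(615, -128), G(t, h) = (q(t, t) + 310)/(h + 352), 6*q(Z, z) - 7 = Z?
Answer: -14265319/672 ≈ -21228.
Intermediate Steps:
N(x, K) = K*(6 + K) (N(x, K) = (6 + K)*K = K*(6 + K))
q(Z, z) = 7/6 + Z/6
G(t, h) = (1867/6 + t/6)/(352 + h) (G(t, h) = ((7/6 + t/6) + 310)/(h + 352) = (1867/6 + t/6)/(352 + h))
o = 1241/672 (o = (1867 + 615)/(6*(352 - 128)) = (⅙)*2482/224 = (⅙)*(1/224)*2482 = 1241/672 ≈ 1.8467)
o - N(18, -11)*386 = 1241/672 - (-11*(6 - 11))*386 = 1241/672 - (-11*(-5))*386 = 1241/672 - 55*386 = 1241/672 - 1*21230 = 1241/672 - 21230 = -14265319/672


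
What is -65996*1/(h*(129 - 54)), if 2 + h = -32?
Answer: 32998/1275 ≈ 25.881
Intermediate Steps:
h = -34 (h = -2 - 32 = -34)
-65996*1/(h*(129 - 54)) = -65996*(-1/(34*(129 - 54))) = -65996/((-34*75)) = -65996/(-2550) = -65996*(-1/2550) = 32998/1275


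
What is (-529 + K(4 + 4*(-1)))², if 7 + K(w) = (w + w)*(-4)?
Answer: 287296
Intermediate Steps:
K(w) = -7 - 8*w (K(w) = -7 + (w + w)*(-4) = -7 + (2*w)*(-4) = -7 - 8*w)
(-529 + K(4 + 4*(-1)))² = (-529 + (-7 - 8*(4 + 4*(-1))))² = (-529 + (-7 - 8*(4 - 4)))² = (-529 + (-7 - 8*0))² = (-529 + (-7 + 0))² = (-529 - 7)² = (-536)² = 287296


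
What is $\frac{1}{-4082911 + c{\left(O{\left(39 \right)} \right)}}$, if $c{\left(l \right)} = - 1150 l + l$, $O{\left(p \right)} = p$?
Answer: $- \frac{1}{4127722} \approx -2.4226 \cdot 10^{-7}$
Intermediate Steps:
$c{\left(l \right)} = - 1149 l$
$\frac{1}{-4082911 + c{\left(O{\left(39 \right)} \right)}} = \frac{1}{-4082911 - 44811} = \frac{1}{-4127722} = - \frac{1}{4127722}$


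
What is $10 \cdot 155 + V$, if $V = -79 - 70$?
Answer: $1401$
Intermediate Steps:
$V = -149$
$10 \cdot 155 + V = 10 \cdot 155 - 149 = 1550 - 149 = 1401$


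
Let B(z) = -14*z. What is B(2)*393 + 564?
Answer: -10440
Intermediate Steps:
B(2)*393 + 564 = -14*2*393 + 564 = -28*393 + 564 = -11004 + 564 = -10440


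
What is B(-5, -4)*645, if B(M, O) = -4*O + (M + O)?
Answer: 4515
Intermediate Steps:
B(M, O) = M - 3*O
B(-5, -4)*645 = (-5 - 3*(-4))*645 = (-5 + 12)*645 = 7*645 = 4515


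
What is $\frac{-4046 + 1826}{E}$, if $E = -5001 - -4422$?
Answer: $\frac{740}{193} \approx 3.8342$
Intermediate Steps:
$E = -579$ ($E = -5001 + 4422 = -579$)
$\frac{-4046 + 1826}{E} = \frac{-4046 + 1826}{-579} = \left(-2220\right) \left(- \frac{1}{579}\right) = \frac{740}{193}$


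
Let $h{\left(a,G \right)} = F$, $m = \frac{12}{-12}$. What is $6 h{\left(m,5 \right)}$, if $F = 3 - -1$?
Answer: $24$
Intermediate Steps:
$F = 4$ ($F = 3 + 1 = 4$)
$m = -1$ ($m = 12 \left(- \frac{1}{12}\right) = -1$)
$h{\left(a,G \right)} = 4$
$6 h{\left(m,5 \right)} = 6 \cdot 4 = 24$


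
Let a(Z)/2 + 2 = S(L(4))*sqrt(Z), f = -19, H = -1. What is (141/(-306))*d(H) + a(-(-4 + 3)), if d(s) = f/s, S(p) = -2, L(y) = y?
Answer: -1709/102 ≈ -16.755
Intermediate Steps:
a(Z) = -4 - 4*sqrt(Z) (a(Z) = -4 + 2*(-2*sqrt(Z)) = -4 - 4*sqrt(Z))
d(s) = -19/s
(141/(-306))*d(H) + a(-(-4 + 3)) = (141/(-306))*(-19/(-1)) + (-4 - 4*sqrt(1)) = (141*(-1/306))*(-19*(-1)) + (-4 - 4*sqrt(1)) = -47/102*19 + (-4 - 4*sqrt(1)) = -893/102 + (-4 - 4*1) = -893/102 + (-4 - 4) = -893/102 - 8 = -1709/102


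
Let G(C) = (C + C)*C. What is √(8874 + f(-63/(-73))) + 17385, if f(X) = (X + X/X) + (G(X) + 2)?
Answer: 17385 + √47318070/73 ≈ 17479.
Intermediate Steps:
G(C) = 2*C² (G(C) = (2*C)*C = 2*C²)
f(X) = 3 + X + 2*X² (f(X) = (X + X/X) + (2*X² + 2) = (X + 1) + (2 + 2*X²) = (1 + X) + (2 + 2*X²) = 3 + X + 2*X²)
√(8874 + f(-63/(-73))) + 17385 = √(8874 + (3 - 63/(-73) + 2*(-63/(-73))²)) + 17385 = √(8874 + (3 - 63*(-1/73) + 2*(-63*(-1/73))²)) + 17385 = √(8874 + (3 + 63/73 + 2*(63/73)²)) + 17385 = √(8874 + (3 + 63/73 + 2*(3969/5329))) + 17385 = √(8874 + (3 + 63/73 + 7938/5329)) + 17385 = √(8874 + 28524/5329) + 17385 = √(47318070/5329) + 17385 = √47318070/73 + 17385 = 17385 + √47318070/73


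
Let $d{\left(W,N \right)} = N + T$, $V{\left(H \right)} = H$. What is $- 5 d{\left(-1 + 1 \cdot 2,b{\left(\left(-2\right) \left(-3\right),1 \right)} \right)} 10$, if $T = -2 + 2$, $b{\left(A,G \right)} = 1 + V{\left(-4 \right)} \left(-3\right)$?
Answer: $-650$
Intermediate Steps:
$b{\left(A,G \right)} = 13$ ($b{\left(A,G \right)} = 1 - -12 = 1 + 12 = 13$)
$T = 0$
$d{\left(W,N \right)} = N$ ($d{\left(W,N \right)} = N + 0 = N$)
$- 5 d{\left(-1 + 1 \cdot 2,b{\left(\left(-2\right) \left(-3\right),1 \right)} \right)} 10 = \left(-5\right) 13 \cdot 10 = \left(-65\right) 10 = -650$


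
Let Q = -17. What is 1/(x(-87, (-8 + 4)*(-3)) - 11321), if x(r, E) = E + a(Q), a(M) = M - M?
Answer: -1/11309 ≈ -8.8425e-5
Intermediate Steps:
a(M) = 0
x(r, E) = E (x(r, E) = E + 0 = E)
1/(x(-87, (-8 + 4)*(-3)) - 11321) = 1/((-8 + 4)*(-3) - 11321) = 1/(-4*(-3) - 11321) = 1/(12 - 11321) = 1/(-11309) = -1/11309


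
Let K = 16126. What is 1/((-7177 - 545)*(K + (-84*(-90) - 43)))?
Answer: -1/182571246 ≈ -5.4773e-9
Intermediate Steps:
1/((-7177 - 545)*(K + (-84*(-90) - 43))) = 1/((-7177 - 545)*(16126 + (-84*(-90) - 43))) = 1/(-7722*(16126 + (7560 - 43))) = 1/(-7722*(16126 + 7517)) = 1/(-7722*23643) = 1/(-182571246) = -1/182571246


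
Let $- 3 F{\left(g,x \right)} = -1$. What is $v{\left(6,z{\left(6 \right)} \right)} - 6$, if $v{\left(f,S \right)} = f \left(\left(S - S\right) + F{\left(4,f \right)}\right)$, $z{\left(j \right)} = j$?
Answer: $-4$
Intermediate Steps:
$F{\left(g,x \right)} = \frac{1}{3}$ ($F{\left(g,x \right)} = \left(- \frac{1}{3}\right) \left(-1\right) = \frac{1}{3}$)
$v{\left(f,S \right)} = \frac{f}{3}$ ($v{\left(f,S \right)} = f \left(\left(S - S\right) + \frac{1}{3}\right) = f \left(0 + \frac{1}{3}\right) = f \frac{1}{3} = \frac{f}{3}$)
$v{\left(6,z{\left(6 \right)} \right)} - 6 = \frac{1}{3} \cdot 6 - 6 = 2 - 6 = -4$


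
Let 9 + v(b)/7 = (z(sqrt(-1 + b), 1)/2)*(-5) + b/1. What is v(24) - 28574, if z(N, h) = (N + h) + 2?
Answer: -57043/2 - 35*sqrt(23)/2 ≈ -28605.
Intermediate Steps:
z(N, h) = 2 + N + h
v(b) = -231/2 + 7*b - 35*sqrt(-1 + b)/2 (v(b) = -63 + 7*(((2 + sqrt(-1 + b) + 1)/2)*(-5) + b/1) = -63 + 7*(((3 + sqrt(-1 + b))*(1/2))*(-5) + b*1) = -63 + 7*((3/2 + sqrt(-1 + b)/2)*(-5) + b) = -63 + 7*((-15/2 - 5*sqrt(-1 + b)/2) + b) = -63 + 7*(-15/2 + b - 5*sqrt(-1 + b)/2) = -63 + (-105/2 + 7*b - 35*sqrt(-1 + b)/2) = -231/2 + 7*b - 35*sqrt(-1 + b)/2)
v(24) - 28574 = (-231/2 + 7*24 - 35*sqrt(-1 + 24)/2) - 28574 = (-231/2 + 168 - 35*sqrt(23)/2) - 28574 = (105/2 - 35*sqrt(23)/2) - 28574 = -57043/2 - 35*sqrt(23)/2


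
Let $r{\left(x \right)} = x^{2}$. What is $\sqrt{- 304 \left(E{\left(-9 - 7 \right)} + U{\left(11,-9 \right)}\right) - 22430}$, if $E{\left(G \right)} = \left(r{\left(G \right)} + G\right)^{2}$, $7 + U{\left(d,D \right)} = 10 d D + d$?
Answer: $i \sqrt{17233086} \approx 4151.3 i$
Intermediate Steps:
$U{\left(d,D \right)} = -7 + d + 10 D d$ ($U{\left(d,D \right)} = -7 + \left(10 d D + d\right) = -7 + \left(10 D d + d\right) = -7 + \left(d + 10 D d\right) = -7 + d + 10 D d$)
$E{\left(G \right)} = \left(G + G^{2}\right)^{2}$ ($E{\left(G \right)} = \left(G^{2} + G\right)^{2} = \left(G + G^{2}\right)^{2}$)
$\sqrt{- 304 \left(E{\left(-9 - 7 \right)} + U{\left(11,-9 \right)}\right) - 22430} = \sqrt{- 304 \left(\left(-9 - 7\right)^{2} \left(1 - 16\right)^{2} + \left(-7 + 11 + 10 \left(-9\right) 11\right)\right) - 22430} = \sqrt{- 304 \left(\left(-9 - 7\right)^{2} \left(1 - 16\right)^{2} - 986\right) - 22430} = \sqrt{- 304 \left(\left(-16\right)^{2} \left(1 - 16\right)^{2} - 986\right) - 22430} = \sqrt{- 304 \left(256 \left(-15\right)^{2} - 986\right) - 22430} = \sqrt{- 304 \left(256 \cdot 225 - 986\right) - 22430} = \sqrt{- 304 \left(57600 - 986\right) - 22430} = \sqrt{\left(-304\right) 56614 - 22430} = \sqrt{-17210656 - 22430} = \sqrt{-17233086} = i \sqrt{17233086}$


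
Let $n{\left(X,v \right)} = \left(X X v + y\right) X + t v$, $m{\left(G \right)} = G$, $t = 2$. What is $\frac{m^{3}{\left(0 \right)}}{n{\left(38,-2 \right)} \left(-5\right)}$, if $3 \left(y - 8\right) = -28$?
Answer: $0$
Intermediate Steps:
$y = - \frac{4}{3}$ ($y = 8 + \frac{1}{3} \left(-28\right) = 8 - \frac{28}{3} = - \frac{4}{3} \approx -1.3333$)
$n{\left(X,v \right)} = 2 v + X \left(- \frac{4}{3} + v X^{2}\right)$ ($n{\left(X,v \right)} = \left(X X v - \frac{4}{3}\right) X + 2 v = \left(X^{2} v - \frac{4}{3}\right) X + 2 v = \left(v X^{2} - \frac{4}{3}\right) X + 2 v = \left(- \frac{4}{3} + v X^{2}\right) X + 2 v = X \left(- \frac{4}{3} + v X^{2}\right) + 2 v = 2 v + X \left(- \frac{4}{3} + v X^{2}\right)$)
$\frac{m^{3}{\left(0 \right)}}{n{\left(38,-2 \right)} \left(-5\right)} = \frac{0^{3}}{\left(2 \left(-2\right) - \frac{152}{3} - 2 \cdot 38^{3}\right) \left(-5\right)} = \frac{0}{\left(-4 - \frac{152}{3} - 109744\right) \left(-5\right)} = \frac{0}{\left(- \frac{329396}{3}\right) \left(-5\right)} = \frac{0}{\frac{1646980}{3}} = 0 \cdot \frac{3}{1646980} = 0$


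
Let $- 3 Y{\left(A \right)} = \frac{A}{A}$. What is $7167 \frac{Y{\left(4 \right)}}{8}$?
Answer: $- \frac{2389}{8} \approx -298.63$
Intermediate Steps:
$Y{\left(A \right)} = - \frac{1}{3}$ ($Y{\left(A \right)} = - \frac{A \frac{1}{A}}{3} = \left(- \frac{1}{3}\right) 1 = - \frac{1}{3}$)
$7167 \frac{Y{\left(4 \right)}}{8} = 7167 \left(- \frac{1}{3 \cdot 8}\right) = 7167 \left(\left(- \frac{1}{3}\right) \frac{1}{8}\right) = 7167 \left(- \frac{1}{24}\right) = - \frac{2389}{8}$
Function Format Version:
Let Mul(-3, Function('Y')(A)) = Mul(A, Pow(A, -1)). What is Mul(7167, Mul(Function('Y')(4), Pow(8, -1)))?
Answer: Rational(-2389, 8) ≈ -298.63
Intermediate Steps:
Function('Y')(A) = Rational(-1, 3) (Function('Y')(A) = Mul(Rational(-1, 3), Mul(A, Pow(A, -1))) = Mul(Rational(-1, 3), 1) = Rational(-1, 3))
Mul(7167, Mul(Function('Y')(4), Pow(8, -1))) = Mul(7167, Mul(Rational(-1, 3), Pow(8, -1))) = Mul(7167, Mul(Rational(-1, 3), Rational(1, 8))) = Mul(7167, Rational(-1, 24)) = Rational(-2389, 8)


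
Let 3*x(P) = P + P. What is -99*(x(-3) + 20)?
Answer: -1782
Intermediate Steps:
x(P) = 2*P/3 (x(P) = (P + P)/3 = (2*P)/3 = 2*P/3)
-99*(x(-3) + 20) = -99*((2/3)*(-3) + 20) = -99*(-2 + 20) = -99*18 = -1782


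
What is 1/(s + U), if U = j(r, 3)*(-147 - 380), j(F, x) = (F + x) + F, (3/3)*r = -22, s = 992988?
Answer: 1/1014595 ≈ 9.8562e-7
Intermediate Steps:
r = -22
j(F, x) = x + 2*F
U = 21607 (U = (3 + 2*(-22))*(-147 - 380) = (3 - 44)*(-527) = -41*(-527) = 21607)
1/(s + U) = 1/(992988 + 21607) = 1/1014595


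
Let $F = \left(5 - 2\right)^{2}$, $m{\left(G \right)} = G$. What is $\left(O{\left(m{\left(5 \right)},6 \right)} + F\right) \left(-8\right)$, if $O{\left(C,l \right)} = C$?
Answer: $-112$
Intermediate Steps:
$F = 9$ ($F = 3^{2} = 9$)
$\left(O{\left(m{\left(5 \right)},6 \right)} + F\right) \left(-8\right) = \left(5 + 9\right) \left(-8\right) = 14 \left(-8\right) = -112$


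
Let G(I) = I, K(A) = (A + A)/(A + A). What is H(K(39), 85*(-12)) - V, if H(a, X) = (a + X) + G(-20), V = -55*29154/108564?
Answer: -18532421/18094 ≈ -1024.2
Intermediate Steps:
K(A) = 1 (K(A) = (2*A)/((2*A)) = (2*A)*(1/(2*A)) = 1)
V = -267245/18094 (V = -1603470*1/108564 = -267245/18094 ≈ -14.770)
H(a, X) = -20 + X + a (H(a, X) = (a + X) - 20 = (X + a) - 20 = -20 + X + a)
H(K(39), 85*(-12)) - V = (-20 + 85*(-12) + 1) - 1*(-267245/18094) = (-20 - 1020 + 1) + 267245/18094 = -1039 + 267245/18094 = -18532421/18094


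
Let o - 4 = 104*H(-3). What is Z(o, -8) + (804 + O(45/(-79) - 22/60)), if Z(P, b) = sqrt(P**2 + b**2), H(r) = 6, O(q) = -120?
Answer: 684 + 4*sqrt(24653) ≈ 1312.1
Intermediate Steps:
o = 628 (o = 4 + 104*6 = 4 + 624 = 628)
Z(o, -8) + (804 + O(45/(-79) - 22/60)) = sqrt(628**2 + (-8)**2) + (804 - 120) = sqrt(394384 + 64) + 684 = sqrt(394448) + 684 = 4*sqrt(24653) + 684 = 684 + 4*sqrt(24653)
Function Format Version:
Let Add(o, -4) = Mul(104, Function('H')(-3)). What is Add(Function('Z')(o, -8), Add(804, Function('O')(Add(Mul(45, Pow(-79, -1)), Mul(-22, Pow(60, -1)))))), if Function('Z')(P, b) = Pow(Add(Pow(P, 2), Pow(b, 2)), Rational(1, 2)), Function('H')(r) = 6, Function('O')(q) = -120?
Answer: Add(684, Mul(4, Pow(24653, Rational(1, 2)))) ≈ 1312.1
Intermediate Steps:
o = 628 (o = Add(4, Mul(104, 6)) = Add(4, 624) = 628)
Add(Function('Z')(o, -8), Add(804, Function('O')(Add(Mul(45, Pow(-79, -1)), Mul(-22, Pow(60, -1)))))) = Add(Pow(Add(Pow(628, 2), Pow(-8, 2)), Rational(1, 2)), Add(804, -120)) = Add(Pow(Add(394384, 64), Rational(1, 2)), 684) = Add(Pow(394448, Rational(1, 2)), 684) = Add(Mul(4, Pow(24653, Rational(1, 2))), 684) = Add(684, Mul(4, Pow(24653, Rational(1, 2))))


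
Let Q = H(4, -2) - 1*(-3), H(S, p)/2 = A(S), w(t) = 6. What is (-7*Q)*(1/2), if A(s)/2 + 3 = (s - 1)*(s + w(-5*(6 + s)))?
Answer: -777/2 ≈ -388.50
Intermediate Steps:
A(s) = -6 + 2*(-1 + s)*(6 + s) (A(s) = -6 + 2*((s - 1)*(s + 6)) = -6 + 2*((-1 + s)*(6 + s)) = -6 + 2*(-1 + s)*(6 + s))
H(S, p) = -36 + 4*S² + 20*S (H(S, p) = 2*(-18 + 2*S² + 10*S) = -36 + 4*S² + 20*S)
Q = 111 (Q = (-36 + 4*4² + 20*4) - 1*(-3) = (-36 + 4*16 + 80) + 3 = (-36 + 64 + 80) + 3 = 108 + 3 = 111)
(-7*Q)*(1/2) = (-7*111)*(1/2) = -777/2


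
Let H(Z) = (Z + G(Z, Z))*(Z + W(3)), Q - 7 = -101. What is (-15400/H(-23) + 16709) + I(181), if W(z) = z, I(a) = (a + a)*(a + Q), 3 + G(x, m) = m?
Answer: 337311/7 ≈ 48187.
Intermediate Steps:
Q = -94 (Q = 7 - 101 = -94)
G(x, m) = -3 + m
I(a) = 2*a*(-94 + a) (I(a) = (a + a)*(a - 94) = (2*a)*(-94 + a) = 2*a*(-94 + a))
H(Z) = (-3 + 2*Z)*(3 + Z) (H(Z) = (Z + (-3 + Z))*(Z + 3) = (-3 + 2*Z)*(3 + Z))
(-15400/H(-23) + 16709) + I(181) = (-15400/(-9 + 2*(-23)² + 3*(-23)) + 16709) + 2*181*(-94 + 181) = (-15400/(-9 + 2*529 - 69) + 16709) + 2*181*87 = (-15400/(-9 + 1058 - 69) + 16709) + 31494 = (-15400/980 + 16709) + 31494 = (-15400*1/980 + 16709) + 31494 = (-110/7 + 16709) + 31494 = 116853/7 + 31494 = 337311/7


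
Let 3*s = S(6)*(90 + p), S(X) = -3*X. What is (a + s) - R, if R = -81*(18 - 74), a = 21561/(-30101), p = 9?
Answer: -154439691/30101 ≈ -5130.7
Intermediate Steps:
a = -21561/30101 (a = 21561*(-1/30101) = -21561/30101 ≈ -0.71629)
s = -594 (s = ((-3*6)*(90 + 9))/3 = (-18*99)/3 = (⅓)*(-1782) = -594)
R = 4536 (R = -81*(-56) = 4536)
(a + s) - R = (-21561/30101 - 594) - 1*4536 = -17901555/30101 - 4536 = -154439691/30101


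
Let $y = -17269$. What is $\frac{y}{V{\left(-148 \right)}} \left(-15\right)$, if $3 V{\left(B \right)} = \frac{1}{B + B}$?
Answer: $-230023080$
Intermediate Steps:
$V{\left(B \right)} = \frac{1}{6 B}$ ($V{\left(B \right)} = \frac{1}{3 \left(B + B\right)} = \frac{1}{3 \cdot 2 B} = \frac{\frac{1}{2} \frac{1}{B}}{3} = \frac{1}{6 B}$)
$\frac{y}{V{\left(-148 \right)}} \left(-15\right) = - \frac{17269}{\frac{1}{6} \frac{1}{-148}} \left(-15\right) = - \frac{17269}{\frac{1}{6} \left(- \frac{1}{148}\right)} \left(-15\right) = - \frac{17269}{- \frac{1}{888}} \left(-15\right) = \left(-17269\right) \left(-888\right) \left(-15\right) = 15334872 \left(-15\right) = -230023080$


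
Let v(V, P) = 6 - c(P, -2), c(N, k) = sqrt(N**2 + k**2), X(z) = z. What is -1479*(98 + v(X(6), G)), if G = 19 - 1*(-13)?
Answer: -153816 + 2958*sqrt(257) ≈ -1.0640e+5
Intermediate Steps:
G = 32 (G = 19 + 13 = 32)
v(V, P) = 6 - sqrt(4 + P**2) (v(V, P) = 6 - sqrt(P**2 + (-2)**2) = 6 - sqrt(P**2 + 4) = 6 - sqrt(4 + P**2))
-1479*(98 + v(X(6), G)) = -1479*(98 + (6 - sqrt(4 + 32**2))) = -1479*(98 + (6 - sqrt(4 + 1024))) = -1479*(98 + (6 - sqrt(1028))) = -1479*(98 + (6 - 2*sqrt(257))) = -1479*(104 - 2*sqrt(257)) = -153816 + 2958*sqrt(257)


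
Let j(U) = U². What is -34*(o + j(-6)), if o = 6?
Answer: -1428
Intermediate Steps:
-34*(o + j(-6)) = -34*(6 + (-6)²) = -34*(6 + 36) = -34*42 = -1428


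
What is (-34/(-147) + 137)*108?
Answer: 726228/49 ≈ 14821.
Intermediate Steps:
(-34/(-147) + 137)*108 = (-34*(-1/147) + 137)*108 = (34/147 + 137)*108 = (20173/147)*108 = 726228/49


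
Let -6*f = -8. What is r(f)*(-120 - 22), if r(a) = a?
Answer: -568/3 ≈ -189.33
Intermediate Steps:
f = 4/3 (f = -⅙*(-8) = 4/3 ≈ 1.3333)
r(f)*(-120 - 22) = 4*(-120 - 22)/3 = (4/3)*(-142) = -568/3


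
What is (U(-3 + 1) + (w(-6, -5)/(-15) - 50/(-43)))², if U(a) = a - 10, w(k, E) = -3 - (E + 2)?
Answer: 217156/1849 ≈ 117.45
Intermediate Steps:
w(k, E) = -5 - E (w(k, E) = -3 - (2 + E) = -3 + (-2 - E) = -5 - E)
U(a) = -10 + a
(U(-3 + 1) + (w(-6, -5)/(-15) - 50/(-43)))² = ((-10 + (-3 + 1)) + ((-5 - 1*(-5))/(-15) - 50/(-43)))² = ((-10 - 2) + ((-5 + 5)*(-1/15) - 50*(-1/43)))² = (-12 + (0*(-1/15) + 50/43))² = (-12 + (0 + 50/43))² = (-12 + 50/43)² = (-466/43)² = 217156/1849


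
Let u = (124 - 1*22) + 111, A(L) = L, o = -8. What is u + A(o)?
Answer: 205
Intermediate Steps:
u = 213 (u = (124 - 22) + 111 = 102 + 111 = 213)
u + A(o) = 213 - 8 = 205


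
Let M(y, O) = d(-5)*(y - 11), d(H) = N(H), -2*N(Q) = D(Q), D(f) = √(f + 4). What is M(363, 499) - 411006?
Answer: -411006 - 176*I ≈ -4.1101e+5 - 176.0*I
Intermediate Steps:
D(f) = √(4 + f)
N(Q) = -√(4 + Q)/2
d(H) = -√(4 + H)/2
M(y, O) = -I*(-11 + y)/2 (M(y, O) = (-√(4 - 5)/2)*(y - 11) = (-I/2)*(-11 + y) = -I*(-11 + y)/2)
M(363, 499) - 411006 = I*(11 - 1*363)/2 - 411006 = I*(11 - 363)/2 - 411006 = (½)*I*(-352) - 411006 = -176*I - 411006 = -411006 - 176*I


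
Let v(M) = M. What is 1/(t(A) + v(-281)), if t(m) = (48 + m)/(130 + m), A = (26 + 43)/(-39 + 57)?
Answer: -803/225332 ≈ -0.0035636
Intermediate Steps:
A = 23/6 (A = 69/18 = 69*(1/18) = 23/6 ≈ 3.8333)
t(m) = (48 + m)/(130 + m)
1/(t(A) + v(-281)) = 1/((48 + 23/6)/(130 + 23/6) - 281) = 1/((311/6)/(803/6) - 281) = 1/((6/803)*(311/6) - 281) = 1/(311/803 - 281) = 1/(-225332/803) = -803/225332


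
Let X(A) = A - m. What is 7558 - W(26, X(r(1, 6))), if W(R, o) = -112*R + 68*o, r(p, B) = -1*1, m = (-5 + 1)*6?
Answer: 8906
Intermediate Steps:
m = -24 (m = -4*6 = -24)
r(p, B) = -1
X(A) = 24 + A (X(A) = A - 1*(-24) = A + 24 = 24 + A)
7558 - W(26, X(r(1, 6))) = 7558 - (-112*26 + 68*(24 - 1)) = 7558 - (-2912 + 68*23) = 7558 - (-2912 + 1564) = 7558 - 1*(-1348) = 7558 + 1348 = 8906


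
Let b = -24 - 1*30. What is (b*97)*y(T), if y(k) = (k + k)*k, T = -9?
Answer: -848556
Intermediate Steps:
y(k) = 2*k² (y(k) = (2*k)*k = 2*k²)
b = -54 (b = -24 - 30 = -54)
(b*97)*y(T) = (-54*97)*(2*(-9)²) = -10476*81 = -5238*162 = -848556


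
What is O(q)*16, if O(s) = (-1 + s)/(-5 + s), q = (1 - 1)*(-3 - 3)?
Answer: 16/5 ≈ 3.2000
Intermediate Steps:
q = 0 (q = 0*(-6) = 0)
O(s) = (-1 + s)/(-5 + s)
O(q)*16 = ((-1 + 0)/(-5 + 0))*16 = (-1/(-5))*16 = -⅕*(-1)*16 = (⅕)*16 = 16/5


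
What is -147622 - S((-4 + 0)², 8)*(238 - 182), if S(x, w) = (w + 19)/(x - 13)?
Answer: -148126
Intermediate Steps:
S(x, w) = (19 + w)/(-13 + x)
-147622 - S((-4 + 0)², 8)*(238 - 182) = -147622 - (19 + 8)/(-13 + (-4 + 0)²)*(238 - 182) = -147622 - 27/(-13 + (-4)²)*56 = -147622 - 27/(-13 + 16)*56 = -147622 - 27/3*56 = -147622 - (⅓)*27*56 = -147622 - 9*56 = -147622 - 1*504 = -147622 - 504 = -148126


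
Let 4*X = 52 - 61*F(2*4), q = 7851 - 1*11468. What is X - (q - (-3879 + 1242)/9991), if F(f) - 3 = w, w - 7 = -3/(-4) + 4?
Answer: 544277479/159856 ≈ 3404.8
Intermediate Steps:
w = 47/4 (w = 7 + (-3/(-4) + 4) = 7 + (-3*(-¼) + 4) = 7 + (¾ + 4) = 7 + 19/4 = 47/4 ≈ 11.750)
F(f) = 59/4 (F(f) = 3 + 47/4 = 59/4)
q = -3617 (q = 7851 - 11468 = -3617)
X = -3391/16 (X = (52 - 61*59/4)/4 = (52 - 3599/4)/4 = (¼)*(-3391/4) = -3391/16 ≈ -211.94)
X - (q - (-3879 + 1242)/9991) = -3391/16 - (-3617 - (-3879 + 1242)/9991) = -3391/16 - (-3617 - (-2637)/9991) = -3391/16 - (-3617 - 1*(-2637/9991)) = -3391/16 - (-3617 + 2637/9991) = -3391/16 - 1*(-36134810/9991) = -3391/16 + 36134810/9991 = 544277479/159856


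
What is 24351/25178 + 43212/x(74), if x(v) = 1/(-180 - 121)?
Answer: -327485488185/25178 ≈ -1.3007e+7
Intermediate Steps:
x(v) = -1/301 (x(v) = 1/(-301) = -1/301)
24351/25178 + 43212/x(74) = 24351/25178 + 43212/(-1/301) = 24351*(1/25178) + 43212*(-301) = 24351/25178 - 13006812 = -327485488185/25178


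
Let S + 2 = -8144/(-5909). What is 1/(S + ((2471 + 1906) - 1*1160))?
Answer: 5909/19005579 ≈ 0.00031091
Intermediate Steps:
S = -3674/5909 (S = -2 - 8144/(-5909) = -2 - 8144*(-1/5909) = -2 + 8144/5909 = -3674/5909 ≈ -0.62176)
1/(S + ((2471 + 1906) - 1*1160)) = 1/(-3674/5909 + ((2471 + 1906) - 1*1160)) = 1/(-3674/5909 + (4377 - 1160)) = 1/(-3674/5909 + 3217) = 1/(19005579/5909) = 5909/19005579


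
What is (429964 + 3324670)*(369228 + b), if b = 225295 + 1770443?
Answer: 8879581752444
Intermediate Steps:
b = 1995738
(429964 + 3324670)*(369228 + b) = (429964 + 3324670)*(369228 + 1995738) = 3754634*2364966 = 8879581752444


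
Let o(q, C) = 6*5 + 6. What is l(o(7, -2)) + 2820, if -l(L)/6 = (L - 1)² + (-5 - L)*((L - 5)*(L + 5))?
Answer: 308136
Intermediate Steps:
o(q, C) = 36 (o(q, C) = 30 + 6 = 36)
l(L) = -6*(-1 + L)² - 6*(-5 + L)*(-5 - L)*(5 + L) (l(L) = -6*((L - 1)² + (-5 - L)*((L - 5)*(L + 5))) = -6*((-1 + L)² + (-5 - L)*((-5 + L)*(5 + L))) = -6*((-1 + L)² + (-5 + L)*(-5 - L)*(5 + L)) = -6*(-1 + L)² - 6*(-5 + L)*(-5 - L)*(5 + L))
l(o(7, -2)) + 2820 = (-756 - 138*36 + 6*36³ + 24*36²) + 2820 = (-756 - 4968 + 6*46656 + 24*1296) + 2820 = (-756 - 4968 + 279936 + 31104) + 2820 = 305316 + 2820 = 308136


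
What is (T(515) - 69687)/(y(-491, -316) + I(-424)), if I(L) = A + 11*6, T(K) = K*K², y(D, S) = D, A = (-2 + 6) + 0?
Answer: -136521188/421 ≈ -3.2428e+5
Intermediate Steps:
A = 4 (A = 4 + 0 = 4)
T(K) = K³
I(L) = 70 (I(L) = 4 + 11*6 = 4 + 66 = 70)
(T(515) - 69687)/(y(-491, -316) + I(-424)) = (515³ - 69687)/(-491 + 70) = (136590875 - 69687)/(-421) = 136521188*(-1/421) = -136521188/421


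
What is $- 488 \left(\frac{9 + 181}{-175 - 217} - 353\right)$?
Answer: $\frac{8452526}{49} \approx 1.725 \cdot 10^{5}$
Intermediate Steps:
$- 488 \left(\frac{9 + 181}{-175 - 217} - 353\right) = - 488 \left(\frac{190}{-392} - 353\right) = - 488 \left(190 \left(- \frac{1}{392}\right) - 353\right) = - 488 \left(- \frac{95}{196} - 353\right) = \left(-488\right) \left(- \frac{69283}{196}\right) = \frac{8452526}{49}$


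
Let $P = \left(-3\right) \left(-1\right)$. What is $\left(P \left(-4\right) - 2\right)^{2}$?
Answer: $196$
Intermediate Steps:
$P = 3$
$\left(P \left(-4\right) - 2\right)^{2} = \left(3 \left(-4\right) - 2\right)^{2} = \left(-12 - 2\right)^{2} = \left(-14\right)^{2} = 196$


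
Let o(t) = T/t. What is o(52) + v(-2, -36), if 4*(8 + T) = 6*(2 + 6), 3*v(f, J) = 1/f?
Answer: -7/78 ≈ -0.089744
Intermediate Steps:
v(f, J) = 1/(3*f)
T = 4 (T = -8 + (6*(2 + 6))/4 = -8 + (6*8)/4 = -8 + (¼)*48 = -8 + 12 = 4)
o(t) = 4/t
o(52) + v(-2, -36) = 4/52 + (⅓)/(-2) = 4*(1/52) + (⅓)*(-½) = 1/13 - ⅙ = -7/78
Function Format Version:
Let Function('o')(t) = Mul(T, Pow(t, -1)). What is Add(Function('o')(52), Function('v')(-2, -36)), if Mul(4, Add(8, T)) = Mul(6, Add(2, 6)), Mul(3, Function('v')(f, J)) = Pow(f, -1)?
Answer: Rational(-7, 78) ≈ -0.089744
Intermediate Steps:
Function('v')(f, J) = Mul(Rational(1, 3), Pow(f, -1))
T = 4 (T = Add(-8, Mul(Rational(1, 4), Mul(6, Add(2, 6)))) = Add(-8, Mul(Rational(1, 4), Mul(6, 8))) = Add(-8, Mul(Rational(1, 4), 48)) = Add(-8, 12) = 4)
Function('o')(t) = Mul(4, Pow(t, -1))
Add(Function('o')(52), Function('v')(-2, -36)) = Add(Mul(4, Pow(52, -1)), Mul(Rational(1, 3), Pow(-2, -1))) = Add(Mul(4, Rational(1, 52)), Mul(Rational(1, 3), Rational(-1, 2))) = Add(Rational(1, 13), Rational(-1, 6)) = Rational(-7, 78)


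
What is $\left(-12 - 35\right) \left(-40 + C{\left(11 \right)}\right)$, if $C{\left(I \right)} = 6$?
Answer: $1598$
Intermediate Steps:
$\left(-12 - 35\right) \left(-40 + C{\left(11 \right)}\right) = \left(-12 - 35\right) \left(-40 + 6\right) = \left(-47\right) \left(-34\right) = 1598$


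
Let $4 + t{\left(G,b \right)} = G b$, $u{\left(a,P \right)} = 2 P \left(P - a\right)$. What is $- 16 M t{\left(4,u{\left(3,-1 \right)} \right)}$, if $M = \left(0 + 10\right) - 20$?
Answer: $4480$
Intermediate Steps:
$u{\left(a,P \right)} = 2 P \left(P - a\right)$
$M = -10$ ($M = 10 - 20 = -10$)
$t{\left(G,b \right)} = -4 + G b$
$- 16 M t{\left(4,u{\left(3,-1 \right)} \right)} = \left(-16\right) \left(-10\right) \left(-4 + 4 \cdot 2 \left(-1\right) \left(-1 - 3\right)\right) = 160 \left(-4 + 4 \cdot 2 \left(-1\right) \left(-1 - 3\right)\right) = 160 \left(-4 + 4 \cdot 2 \left(-1\right) \left(-4\right)\right) = 160 \left(-4 + 4 \cdot 8\right) = 160 \left(-4 + 32\right) = 160 \cdot 28 = 4480$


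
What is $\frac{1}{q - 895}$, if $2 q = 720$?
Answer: $- \frac{1}{535} \approx -0.0018692$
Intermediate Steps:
$q = 360$ ($q = \frac{1}{2} \cdot 720 = 360$)
$\frac{1}{q - 895} = \frac{1}{360 - 895} = \frac{1}{-535} = - \frac{1}{535}$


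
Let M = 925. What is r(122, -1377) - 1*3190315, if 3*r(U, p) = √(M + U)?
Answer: -3190315 + √1047/3 ≈ -3.1903e+6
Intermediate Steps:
r(U, p) = √(925 + U)/3
r(122, -1377) - 1*3190315 = √(925 + 122)/3 - 1*3190315 = √1047/3 - 3190315 = -3190315 + √1047/3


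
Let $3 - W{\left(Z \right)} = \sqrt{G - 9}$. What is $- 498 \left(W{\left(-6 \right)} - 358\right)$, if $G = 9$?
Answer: $176790$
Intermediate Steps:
$W{\left(Z \right)} = 3$ ($W{\left(Z \right)} = 3 - \sqrt{9 - 9} = 3 - \sqrt{0} = 3 - 0 = 3 + 0 = 3$)
$- 498 \left(W{\left(-6 \right)} - 358\right) = - 498 \left(3 - 358\right) = \left(-498\right) \left(-355\right) = 176790$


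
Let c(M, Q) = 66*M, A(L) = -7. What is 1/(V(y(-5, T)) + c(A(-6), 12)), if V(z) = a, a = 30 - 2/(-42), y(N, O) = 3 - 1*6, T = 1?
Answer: -21/9071 ≈ -0.0023151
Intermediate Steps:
y(N, O) = -3 (y(N, O) = 3 - 6 = -3)
a = 631/21 (a = 30 - 2*(-1/42) = 30 + 1/21 = 631/21 ≈ 30.048)
V(z) = 631/21
1/(V(y(-5, T)) + c(A(-6), 12)) = 1/(631/21 + 66*(-7)) = 1/(631/21 - 462) = 1/(-9071/21) = -21/9071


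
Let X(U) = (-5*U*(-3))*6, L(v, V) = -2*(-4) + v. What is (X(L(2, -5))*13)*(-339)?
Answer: -3966300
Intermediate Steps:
L(v, V) = 8 + v
X(U) = 90*U (X(U) = (15*U)*6 = 90*U)
(X(L(2, -5))*13)*(-339) = ((90*(8 + 2))*13)*(-339) = ((90*10)*13)*(-339) = (900*13)*(-339) = 11700*(-339) = -3966300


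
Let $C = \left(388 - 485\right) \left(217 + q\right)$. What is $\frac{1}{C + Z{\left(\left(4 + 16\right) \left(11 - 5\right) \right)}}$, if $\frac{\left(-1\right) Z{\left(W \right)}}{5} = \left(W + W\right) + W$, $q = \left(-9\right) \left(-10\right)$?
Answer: $- \frac{1}{31579} \approx -3.1667 \cdot 10^{-5}$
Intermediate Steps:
$q = 90$
$Z{\left(W \right)} = - 15 W$ ($Z{\left(W \right)} = - 5 \left(\left(W + W\right) + W\right) = - 5 \left(2 W + W\right) = - 5 \cdot 3 W = - 15 W$)
$C = -29779$ ($C = \left(388 - 485\right) \left(217 + 90\right) = \left(-97\right) 307 = -29779$)
$\frac{1}{C + Z{\left(\left(4 + 16\right) \left(11 - 5\right) \right)}} = \frac{1}{-29779 - 15 \left(4 + 16\right) \left(11 - 5\right)} = \frac{1}{-29779 - 15 \cdot 20 \cdot 6} = \frac{1}{-29779 - 1800} = \frac{1}{-31579} = - \frac{1}{31579}$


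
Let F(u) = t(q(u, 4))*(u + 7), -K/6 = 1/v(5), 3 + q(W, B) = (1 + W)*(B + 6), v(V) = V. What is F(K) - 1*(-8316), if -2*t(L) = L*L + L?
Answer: 8258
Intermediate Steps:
q(W, B) = -3 + (1 + W)*(6 + B) (q(W, B) = -3 + (1 + W)*(B + 6) = -3 + (1 + W)*(6 + B))
t(L) = -L/2 - L²/2 (t(L) = -(L*L + L)/2 = -(L² + L)/2 = -(L + L²)/2 = -L/2 - L²/2)
K = -6/5 ≈ -1.2000
F(u) = -(7 + u)*(7 + 10*u)*(8 + 10*u)/2 (F(u) = (-(3 + 4 + 6*u + 4*u)*(1 + (3 + 4 + 6*u + 4*u))/2)*(u + 7) = (-(7 + 10*u)*(1 + (7 + 10*u))/2)*(7 + u) = (-(7 + 10*u)*(8 + 10*u)/2)*(7 + u) = -(7 + u)*(7 + 10*u)*(8 + 10*u)/2)
F(K) - 1*(-8316) = -(4 + 5*(-6/5))*(7 - 6/5)*(7 + 10*(-6/5)) - 1*(-8316) = -1*(4 - 6)*29/5*(7 - 12) + 8316 = -1*(-2)*29/5*(-5) + 8316 = -58 + 8316 = 8258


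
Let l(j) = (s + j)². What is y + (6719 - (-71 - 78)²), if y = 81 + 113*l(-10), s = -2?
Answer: 871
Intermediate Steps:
l(j) = (-2 + j)²
y = 16353 (y = 81 + 113*(-2 - 10)² = 81 + 113*(-12)² = 81 + 113*144 = 81 + 16272 = 16353)
y + (6719 - (-71 - 78)²) = 16353 + (6719 - (-71 - 78)²) = 16353 + (6719 - 1*(-149)²) = 16353 + (6719 - 1*22201) = 16353 + (6719 - 22201) = 16353 - 15482 = 871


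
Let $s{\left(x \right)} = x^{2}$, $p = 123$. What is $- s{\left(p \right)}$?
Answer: $-15129$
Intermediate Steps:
$- s{\left(p \right)} = - 123^{2} = \left(-1\right) 15129 = -15129$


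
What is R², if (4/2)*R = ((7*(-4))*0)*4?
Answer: 0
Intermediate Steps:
R = 0 (R = (((7*(-4))*0)*4)/2 = (-28*0*4)/2 = (0*4)/2 = (½)*0 = 0)
R² = 0² = 0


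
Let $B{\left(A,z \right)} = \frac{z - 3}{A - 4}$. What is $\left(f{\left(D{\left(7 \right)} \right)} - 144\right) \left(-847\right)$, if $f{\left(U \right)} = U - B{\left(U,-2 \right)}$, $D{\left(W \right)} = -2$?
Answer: $\frac{746207}{6} \approx 1.2437 \cdot 10^{5}$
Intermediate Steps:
$B{\left(A,z \right)} = \frac{-3 + z}{-4 + A}$
$f{\left(U \right)} = U + \frac{5}{-4 + U}$ ($f{\left(U \right)} = U - \frac{-3 - 2}{-4 + U} = U - \frac{1}{-4 + U} \left(-5\right) = U - - \frac{5}{-4 + U} = U + \frac{5}{-4 + U}$)
$\left(f{\left(D{\left(7 \right)} \right)} - 144\right) \left(-847\right) = \left(\frac{5 - 2 \left(-4 - 2\right)}{-4 - 2} - 144\right) \left(-847\right) = \left(\frac{5 - -12}{-6} - 144\right) \left(-847\right) = \left(- \frac{5 + 12}{6} - 144\right) \left(-847\right) = \left(\left(- \frac{1}{6}\right) 17 - 144\right) \left(-847\right) = \left(- \frac{17}{6} - 144\right) \left(-847\right) = \left(- \frac{881}{6}\right) \left(-847\right) = \frac{746207}{6}$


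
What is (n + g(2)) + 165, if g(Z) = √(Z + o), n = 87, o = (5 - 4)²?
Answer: 252 + √3 ≈ 253.73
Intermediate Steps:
o = 1 (o = 1² = 1)
g(Z) = √(1 + Z) (g(Z) = √(Z + 1) = √(1 + Z))
(n + g(2)) + 165 = (87 + √(1 + 2)) + 165 = (87 + √3) + 165 = 252 + √3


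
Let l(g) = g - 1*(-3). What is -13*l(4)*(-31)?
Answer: 2821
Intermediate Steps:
l(g) = 3 + g (l(g) = g + 3 = 3 + g)
-13*l(4)*(-31) = -13*(3 + 4)*(-31) = -13*7*(-31) = -91*(-31) = 2821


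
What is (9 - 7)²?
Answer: 4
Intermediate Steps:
(9 - 7)² = 2² = 4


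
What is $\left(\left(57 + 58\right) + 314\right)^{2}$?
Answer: $184041$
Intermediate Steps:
$\left(\left(57 + 58\right) + 314\right)^{2} = \left(115 + 314\right)^{2} = 429^{2} = 184041$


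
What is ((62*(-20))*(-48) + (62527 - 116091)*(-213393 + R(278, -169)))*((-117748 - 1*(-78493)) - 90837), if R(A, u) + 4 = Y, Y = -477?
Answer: -1490334791873952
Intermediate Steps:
R(A, u) = -481 (R(A, u) = -4 - 477 = -481)
((62*(-20))*(-48) + (62527 - 116091)*(-213393 + R(278, -169)))*((-117748 - 1*(-78493)) - 90837) = ((62*(-20))*(-48) + (62527 - 116091)*(-213393 - 481))*((-117748 - 1*(-78493)) - 90837) = (-1240*(-48) - 53564*(-213874))*((-117748 + 78493) - 90837) = (59520 + 11455946936)*(-39255 - 90837) = 11456006456*(-130092) = -1490334791873952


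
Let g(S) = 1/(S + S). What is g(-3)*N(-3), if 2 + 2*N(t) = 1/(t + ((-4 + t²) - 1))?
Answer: 1/12 ≈ 0.083333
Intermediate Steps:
N(t) = -1 + 1/(2*(-5 + t + t²)) (N(t) = -1 + 1/(2*(t + ((-4 + t²) - 1))) = -1 + 1/(2*(t + (-5 + t²))) = -1 + 1/(2*(-5 + t + t²)))
g(S) = 1/(2*S)
g(-3)*N(-3) = ((½)/(-3))*((11/2 - 1*(-3) - 1*(-3)²)/(-5 - 3 + (-3)²)) = ((½)*(-⅓))*((11/2 + 3 - 1*9)/(-5 - 3 + 9)) = -(11/2 + 3 - 9)/(6*1) = -(-1)/(6*2) = -⅙*(-½) = 1/12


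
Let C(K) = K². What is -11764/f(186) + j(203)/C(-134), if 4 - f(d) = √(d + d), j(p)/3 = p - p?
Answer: 11764/89 + 5882*√93/89 ≈ 769.53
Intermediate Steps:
j(p) = 0 (j(p) = 3*(p - p) = 3*0 = 0)
f(d) = 4 - √2*√d (f(d) = 4 - √(d + d) = 4 - √(2*d) = 4 - √2*√d)
-11764/f(186) + j(203)/C(-134) = -11764/(4 - √2*√186) + 0/((-134)²) = -11764/(4 - 2*√93) + 0/17956 = -11764/(4 - 2*√93) + 0*(1/17956) = -11764/(4 - 2*√93) + 0 = -11764/(4 - 2*√93)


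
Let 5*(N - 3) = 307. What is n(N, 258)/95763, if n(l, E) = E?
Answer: 86/31921 ≈ 0.0026942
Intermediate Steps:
N = 322/5 (N = 3 + (⅕)*307 = 3 + 307/5 = 322/5 ≈ 64.400)
n(N, 258)/95763 = 258/95763 = 258*(1/95763) = 86/31921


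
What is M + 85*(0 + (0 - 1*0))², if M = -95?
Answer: -95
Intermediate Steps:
M + 85*(0 + (0 - 1*0))² = -95 + 85*(0 + (0 - 1*0))² = -95 + 85*(0 + (0 + 0))² = -95 + 85*(0 + 0)² = -95 + 85*0² = -95 + 85*0 = -95 + 0 = -95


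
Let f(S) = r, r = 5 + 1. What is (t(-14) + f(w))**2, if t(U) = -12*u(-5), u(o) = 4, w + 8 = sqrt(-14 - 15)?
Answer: 1764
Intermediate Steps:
r = 6
w = -8 + I*sqrt(29) (w = -8 + sqrt(-14 - 15) = -8 + sqrt(-29) = -8 + I*sqrt(29) ≈ -8.0 + 5.3852*I)
f(S) = 6
t(U) = -48 (t(U) = -12*4 = -48)
(t(-14) + f(w))**2 = (-48 + 6)**2 = (-42)**2 = 1764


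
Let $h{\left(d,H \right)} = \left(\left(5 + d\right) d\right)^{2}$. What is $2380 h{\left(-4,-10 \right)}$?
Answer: $38080$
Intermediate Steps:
$h{\left(d,H \right)} = d^{2} \left(5 + d\right)^{2}$ ($h{\left(d,H \right)} = \left(d \left(5 + d\right)\right)^{2} = d^{2} \left(5 + d\right)^{2}$)
$2380 h{\left(-4,-10 \right)} = 2380 \left(-4\right)^{2} \left(5 - 4\right)^{2} = 2380 \cdot 16 \cdot 1^{2} = 2380 \cdot 16 \cdot 1 = 2380 \cdot 16 = 38080$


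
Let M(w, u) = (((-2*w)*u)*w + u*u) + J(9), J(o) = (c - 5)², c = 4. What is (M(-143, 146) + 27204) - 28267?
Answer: -5950854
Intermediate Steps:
J(o) = 1 (J(o) = (4 - 5)² = (-1)² = 1)
M(w, u) = 1 + u² - 2*u*w² (M(w, u) = (((-2*w)*u)*w + u*u) + 1 = ((-2*u*w)*w + u²) + 1 = (-2*u*w² + u²) + 1 = (u² - 2*u*w²) + 1 = 1 + u² - 2*u*w²)
(M(-143, 146) + 27204) - 28267 = ((1 + 146² - 2*146*(-143)²) + 27204) - 28267 = ((1 + 21316 - 2*146*20449) + 27204) - 28267 = ((1 + 21316 - 5971108) + 27204) - 28267 = (-5949791 + 27204) - 28267 = -5922587 - 28267 = -5950854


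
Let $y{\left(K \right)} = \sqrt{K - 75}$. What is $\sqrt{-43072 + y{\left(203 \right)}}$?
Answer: $2 \sqrt{-10768 + 2 \sqrt{2}} \approx 207.51 i$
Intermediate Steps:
$y{\left(K \right)} = \sqrt{-75 + K}$
$\sqrt{-43072 + y{\left(203 \right)}} = \sqrt{-43072 + \sqrt{-75 + 203}} = \sqrt{-43072 + \sqrt{128}} = \sqrt{-43072 + 8 \sqrt{2}}$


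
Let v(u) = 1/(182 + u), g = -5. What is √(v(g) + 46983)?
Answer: 2*√367982646/177 ≈ 216.76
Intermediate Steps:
√(v(g) + 46983) = √(1/(182 - 5) + 46983) = √(1/177 + 46983) = √(8315992/177) = 2*√367982646/177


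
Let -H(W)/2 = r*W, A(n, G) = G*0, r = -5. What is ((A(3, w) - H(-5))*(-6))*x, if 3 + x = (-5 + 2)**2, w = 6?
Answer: -1800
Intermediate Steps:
A(n, G) = 0
x = 6 (x = -3 + (-5 + 2)**2 = -3 + (-3)**2 = -3 + 9 = 6)
H(W) = 10*W (H(W) = -(-10)*W = 10*W)
((A(3, w) - H(-5))*(-6))*x = ((0 - 10*(-5))*(-6))*6 = ((0 - 1*(-50))*(-6))*6 = ((0 + 50)*(-6))*6 = (50*(-6))*6 = -300*6 = -1800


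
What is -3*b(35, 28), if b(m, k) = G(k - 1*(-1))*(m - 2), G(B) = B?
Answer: -2871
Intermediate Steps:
b(m, k) = (1 + k)*(-2 + m) (b(m, k) = (k - 1*(-1))*(m - 2) = (k + 1)*(-2 + m) = (1 + k)*(-2 + m))
-3*b(35, 28) = -3*(1 + 28)*(-2 + 35) = -87*33 = -3*957 = -2871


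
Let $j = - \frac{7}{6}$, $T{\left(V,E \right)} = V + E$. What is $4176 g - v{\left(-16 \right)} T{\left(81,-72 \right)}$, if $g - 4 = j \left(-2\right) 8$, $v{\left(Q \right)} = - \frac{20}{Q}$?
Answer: $\frac{378579}{4} \approx 94645.0$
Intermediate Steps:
$T{\left(V,E \right)} = E + V$
$j = - \frac{7}{6}$ ($j = \left(-7\right) \frac{1}{6} = - \frac{7}{6} \approx -1.1667$)
$g = \frac{68}{3}$ ($g = 4 + \left(- \frac{7}{6}\right) \left(-2\right) 8 = 4 + \frac{7}{3} \cdot 8 = 4 + \frac{56}{3} = \frac{68}{3} \approx 22.667$)
$4176 g - v{\left(-16 \right)} T{\left(81,-72 \right)} = 4176 \cdot \frac{68}{3} - - \frac{20}{-16} \left(-72 + 81\right) = 94656 - \left(-20\right) \left(- \frac{1}{16}\right) 9 = 94656 - \frac{5}{4} \cdot 9 = 94656 - \frac{45}{4} = \frac{378579}{4}$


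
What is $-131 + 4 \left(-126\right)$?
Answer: $-635$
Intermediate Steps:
$-131 + 4 \left(-126\right) = -131 - 504 = -635$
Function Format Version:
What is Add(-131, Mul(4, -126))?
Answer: -635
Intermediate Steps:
Add(-131, Mul(4, -126)) = Add(-131, -504) = -635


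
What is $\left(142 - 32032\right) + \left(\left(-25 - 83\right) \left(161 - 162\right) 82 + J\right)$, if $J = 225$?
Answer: $-22809$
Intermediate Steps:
$\left(142 - 32032\right) + \left(\left(-25 - 83\right) \left(161 - 162\right) 82 + J\right) = \left(142 - 32032\right) + \left(\left(-25 - 83\right) \left(161 - 162\right) 82 + 225\right) = \left(142 - 32032\right) + \left(\left(-108\right) \left(-1\right) 82 + 225\right) = -31890 + \left(108 \cdot 82 + 225\right) = -31890 + \left(8856 + 225\right) = -31890 + 9081 = -22809$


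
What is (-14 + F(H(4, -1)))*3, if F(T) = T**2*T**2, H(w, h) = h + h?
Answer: 6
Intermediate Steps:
H(w, h) = 2*h
F(T) = T**4
(-14 + F(H(4, -1)))*3 = (-14 + (2*(-1))**4)*3 = (-14 + (-2)**4)*3 = (-14 + 16)*3 = 2*3 = 6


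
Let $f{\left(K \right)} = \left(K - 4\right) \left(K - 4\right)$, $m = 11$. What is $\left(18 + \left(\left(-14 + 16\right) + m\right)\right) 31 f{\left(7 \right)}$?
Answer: $8649$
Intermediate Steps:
$f{\left(K \right)} = \left(-4 + K\right)^{2}$ ($f{\left(K \right)} = \left(-4 + K\right) \left(-4 + K\right) = \left(-4 + K\right)^{2}$)
$\left(18 + \left(\left(-14 + 16\right) + m\right)\right) 31 f{\left(7 \right)} = \left(18 + \left(\left(-14 + 16\right) + 11\right)\right) 31 \left(-4 + 7\right)^{2} = \left(18 + \left(2 + 11\right)\right) 31 \cdot 3^{2} = \left(18 + 13\right) 31 \cdot 9 = 31 \cdot 31 \cdot 9 = 961 \cdot 9 = 8649$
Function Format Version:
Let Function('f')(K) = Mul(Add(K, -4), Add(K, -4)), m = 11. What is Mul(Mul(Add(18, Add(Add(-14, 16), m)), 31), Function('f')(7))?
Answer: 8649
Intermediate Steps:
Function('f')(K) = Pow(Add(-4, K), 2) (Function('f')(K) = Mul(Add(-4, K), Add(-4, K)) = Pow(Add(-4, K), 2))
Mul(Mul(Add(18, Add(Add(-14, 16), m)), 31), Function('f')(7)) = Mul(Mul(Add(18, Add(Add(-14, 16), 11)), 31), Pow(Add(-4, 7), 2)) = Mul(Mul(Add(18, Add(2, 11)), 31), Pow(3, 2)) = Mul(Mul(Add(18, 13), 31), 9) = Mul(Mul(31, 31), 9) = Mul(961, 9) = 8649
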